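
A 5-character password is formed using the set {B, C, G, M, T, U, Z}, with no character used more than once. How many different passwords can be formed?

Choose and order 5 of the 7 symbols: the first character has 7 options, the next 6, and so on down to 3.
7 × 6 × 5 × 4 × 3 = 2520.

2520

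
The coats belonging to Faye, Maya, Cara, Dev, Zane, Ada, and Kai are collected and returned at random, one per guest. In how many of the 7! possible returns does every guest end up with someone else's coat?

1854

Count assignments avoiding every fixed point. For any j of the 7 guests fixed to their own coat, the other 7−j can be arranged in (7−j)! ways.
By inclusion–exclusion this is Σ_{j=0}^{7} (−1)^j C(7,j)·(7−j)!.
Computing: 5040 − 5040 + 2520 − 840 + 210 − 42 + 7 − 1 = 1854.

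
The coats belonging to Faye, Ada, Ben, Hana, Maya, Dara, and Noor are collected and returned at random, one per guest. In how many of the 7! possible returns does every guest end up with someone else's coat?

Let Aᵢ be the assignments in which guest i gets their own coat. We want the size of the complement of A₁∪…∪A_7.
By inclusion–exclusion this is Σ_{j=0}^{7} (−1)^j C(7,j)·(7−j)!.
Computing: 5040 − 5040 + 2520 − 840 + 210 − 42 + 7 − 1 = 1854.

1854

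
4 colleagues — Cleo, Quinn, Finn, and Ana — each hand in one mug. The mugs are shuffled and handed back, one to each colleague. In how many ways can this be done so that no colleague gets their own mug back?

Let Aᵢ be the assignments in which colleague i gets their own mug. We want the size of the complement of A₁∪…∪A_4.
By inclusion–exclusion this is Σ_{j=0}^{4} (−1)^j C(4,j)·(4−j)!.
Computing: 24 − 24 + 12 − 4 + 1 = 9.

9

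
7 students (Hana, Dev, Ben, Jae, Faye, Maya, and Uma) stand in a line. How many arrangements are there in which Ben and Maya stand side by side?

1440

Treat {Ben, Maya} as a single unit. There are 6 units to order, and the pair itself can be ordered 2 ways.
So the count is 2·(6)! = 1440.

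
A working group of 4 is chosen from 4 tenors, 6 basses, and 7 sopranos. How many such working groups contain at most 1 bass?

1320

Split by how many basses are chosen (0 through 1).
Sum: C(6,0)·C(11,4) + C(6,1)·C(11,3) = 330 + 990 = 1320.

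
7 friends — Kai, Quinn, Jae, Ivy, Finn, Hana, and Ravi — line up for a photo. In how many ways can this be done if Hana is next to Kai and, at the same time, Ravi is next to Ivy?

Treat {Hana,Kai} as one block (2 orders) and {Ravi,Ivy} as another (2 orders).
That leaves 5 units to arrange: 2 × 2 × 5! = 4 × 120 = 480.

480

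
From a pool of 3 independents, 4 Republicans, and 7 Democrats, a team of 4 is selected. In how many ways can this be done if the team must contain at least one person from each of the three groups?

462

Total 4-person selections from all 14: C(14,4) = 1001.
Selections missing a whole group: no independents → C(11,4) = 330; no Republicans → C(10,4) = 210; no Democrats → C(7,4) = 35.
Add back selections omitting two groups (i.e. drawn from a single group): C(3,4) + C(4,4) + C(7,4) = 36.
By inclusion–exclusion: 1001 − 575 + 36 = 462.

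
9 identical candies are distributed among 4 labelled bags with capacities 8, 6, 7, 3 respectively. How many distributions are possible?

149

Without the upper bounds there are C(12,3) = 220 ways to split 9 among 4 bags.
Subtract solutions that violate a single cap (substitute x_i' = x_i − (cap_i+1)): x_1 ≥ 9 gives C(3,3) = 1; x_2 ≥ 7 gives C(5,3) = 10; x_3 ≥ 8 gives C(4,3) = 4; x_4 ≥ 4 gives C(8,3) = 56. Together 71.
No two caps can be exceeded simultaneously, so the pair terms are all 0.
By inclusion–exclusion the count is 220 − 71 + 0 = 149.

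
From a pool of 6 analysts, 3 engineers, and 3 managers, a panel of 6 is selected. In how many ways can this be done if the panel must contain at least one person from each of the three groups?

756

Unrestricted: C(12,6) = 924 ways to pick any 6 of the 12.
Subtract selections that omit an entire group: no analysts → C(6,6) = 1; no engineers → C(9,6) = 84; no managers → C(9,6) = 84.
Add back selections omitting two groups (i.e. drawn from a single group): C(6,6) + C(3,6) + C(3,6) = 1.
By inclusion–exclusion: 924 − 169 + 1 = 756.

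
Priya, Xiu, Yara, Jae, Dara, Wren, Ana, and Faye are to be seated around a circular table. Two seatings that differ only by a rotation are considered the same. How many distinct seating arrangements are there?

Around a circle, 8 distinct people have 8!/8 = (7)! = 5040 rotationally distinct seatings.

5040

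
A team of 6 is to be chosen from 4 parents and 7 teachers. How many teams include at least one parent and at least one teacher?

455

Total 6-person selections from all 11: C(11,6) = 462.
Selections missing a whole group: no parents → C(7,6) = 7; no teachers → C(4,6) = 0.
Both groups omitted at once is impossible, so 462 − 7 = 455.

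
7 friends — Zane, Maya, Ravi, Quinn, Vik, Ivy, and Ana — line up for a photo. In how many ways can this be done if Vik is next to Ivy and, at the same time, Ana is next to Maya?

Treat {Vik,Ivy} as one block (2 orders) and {Ana,Maya} as another (2 orders).
That leaves 5 units to arrange: 2 × 2 × 5! = 4 × 120 = 480.

480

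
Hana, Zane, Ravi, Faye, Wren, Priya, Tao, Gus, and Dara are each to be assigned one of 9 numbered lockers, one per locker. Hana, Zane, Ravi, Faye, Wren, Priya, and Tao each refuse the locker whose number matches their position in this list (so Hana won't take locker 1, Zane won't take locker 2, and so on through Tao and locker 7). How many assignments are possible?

Let Aᵢ (for 1 ≤ i ≤ 7) be the placements that put person i in their forbidden locker. Any j of these fix j positions, leaving (9−j)! ways to fill the rest, and there are C(7,j) ways to pick which j.
By inclusion–exclusion, the number of valid placements is Σ_{j=0}^{7} (−1)^j C(7,j)·(9−j)!.
Computing: 362880 − 282240 + 105840 − 25200 + 4200 − 504 + 42 − 2 = 165016.

165016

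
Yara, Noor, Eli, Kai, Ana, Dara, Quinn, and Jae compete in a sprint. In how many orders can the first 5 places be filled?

There are 8 choices for 1st place, 7 for 2nd, and so on down to 4 for position 5.
That gives 8 × 7 × 6 × 5 × 4 = 6720.

6720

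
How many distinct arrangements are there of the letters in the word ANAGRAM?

The 7 letters of ANAGRAM have repeats: A appearing 3 times.
Dividing 7! = 5040 by 3! = 6 for the repeated letters gives 840.

840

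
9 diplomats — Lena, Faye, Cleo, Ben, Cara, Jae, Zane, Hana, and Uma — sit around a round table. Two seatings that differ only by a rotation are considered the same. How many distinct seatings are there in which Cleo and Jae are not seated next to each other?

All circular seatings of 9 people number (8)! = 40320.
Seatings with Cleo beside Jae: treat them as a block with 2 internal orders, giving 2 × (7)! = 10080.
Subtracting, 40320 − 10080 = 30240.

30240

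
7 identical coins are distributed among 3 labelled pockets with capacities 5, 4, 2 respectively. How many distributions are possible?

12

Without the upper bounds there are C(9,2) = 36 ways to split 7 among 3 pockets.
Subtract solutions that violate a single cap (substitute x_i' = x_i − (cap_i+1)): x_1 ≥ 6 gives C(3,2) = 3; x_2 ≥ 5 gives C(4,2) = 6; x_3 ≥ 3 gives C(6,2) = 15. Together 24.
No two caps can be exceeded simultaneously, so the pair terms are all 0.
By inclusion–exclusion the count is 36 − 24 + 0 = 12.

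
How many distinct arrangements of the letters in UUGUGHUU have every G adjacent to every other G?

Treat the 2 copies of G as a single block. The multiset to arrange is then {GG, H, U, U, U, U, U}, 7 items in all.
That gives (7)!/(5!) = 42 arrangements.

42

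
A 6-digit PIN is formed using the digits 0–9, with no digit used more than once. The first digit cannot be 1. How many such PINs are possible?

136080

The first digit has 10−1 = 9 choices (anything except 1).
The remaining 5 digits are filled from the other 9 symbols without repetition: 9 × 8 × 7 × 6 × 5 = 15120.
Total: 9 × 15120 = 136080.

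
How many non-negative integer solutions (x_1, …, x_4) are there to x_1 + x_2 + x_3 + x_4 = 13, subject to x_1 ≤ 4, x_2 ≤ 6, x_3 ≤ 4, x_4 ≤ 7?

Ignoring the caps, the number of non-negative solutions to x_1+…+x_4 = 13 is C(16,3) = 560.
Subtract solutions that violate a single cap (substitute x_i' = x_i − (cap_i+1)): x_1 ≥ 5 gives C(11,3) = 165; x_2 ≥ 7 gives C(9,3) = 84; x_3 ≥ 5 gives C(11,3) = 165; x_4 ≥ 8 gives C(8,3) = 56. Together 470.
Add back pairs where two caps are both exceeded: 4 + 20 + 1 + 4 + 0 + 1 = 30.
By inclusion–exclusion the count is 560 − 470 + 30 = 120.

120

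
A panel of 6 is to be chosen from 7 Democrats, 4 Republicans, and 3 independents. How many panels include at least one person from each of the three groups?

2331

Unrestricted: C(14,6) = 3003 ways to pick any 6 of the 14.
Subtract selections that omit an entire group: no Democrats → C(7,6) = 7; no Republicans → C(10,6) = 210; no independents → C(11,6) = 462.
Add back selections omitting two groups (i.e. drawn from a single group): C(7,6) + C(4,6) + C(3,6) = 7.
By inclusion–exclusion: 3003 − 679 + 7 = 2331.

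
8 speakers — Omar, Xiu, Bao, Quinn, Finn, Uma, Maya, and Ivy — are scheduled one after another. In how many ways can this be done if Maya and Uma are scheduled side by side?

Treat {Maya, Uma} as a single unit. There are 7 units to order, and the pair itself can be ordered 2 ways.
That gives 2 × 7! = 2 × 5040 = 10080.

10080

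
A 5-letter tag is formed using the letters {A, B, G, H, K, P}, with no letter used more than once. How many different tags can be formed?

Choose and order 5 of the 6 symbols: the first letter has 6 options, the next 5, and so on down to 2.
That product is 6 × 5 × 4 × 3 × 2 = 720.

720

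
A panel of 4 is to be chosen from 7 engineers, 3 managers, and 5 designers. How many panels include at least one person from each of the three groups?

Unrestricted: C(15,4) = 1365 ways to pick any 4 of the 15.
Subtract selections that omit an entire group: no engineers → C(8,4) = 70; no managers → C(12,4) = 495; no designers → C(10,4) = 210.
Add back selections omitting two groups (i.e. drawn from a single group): C(7,4) + C(3,4) + C(5,4) = 40.
By inclusion–exclusion: 1365 − 775 + 40 = 630.

630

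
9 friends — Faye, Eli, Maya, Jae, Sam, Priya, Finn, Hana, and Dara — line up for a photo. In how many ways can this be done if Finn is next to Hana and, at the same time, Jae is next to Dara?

20160

Treat {Finn,Hana} as one block (2 orders) and {Jae,Dara} as another (2 orders).
That leaves 7 units to arrange: 2 × 2 × 7! = 4 × 5040 = 20160.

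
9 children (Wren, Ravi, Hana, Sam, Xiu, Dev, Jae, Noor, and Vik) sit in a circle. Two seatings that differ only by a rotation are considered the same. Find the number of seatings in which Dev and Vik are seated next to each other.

10080

Glue Dev and Vik into a block (2 internal orders). Seating 8 units around a circle gives (7)! arrangements.
So 2 × (7)! = 2 × 5040 = 10080.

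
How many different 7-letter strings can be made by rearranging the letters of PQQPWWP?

210

The 7 letters of PQQPWWP have repeats: P appearing 3 times, Q appearing twice, and W appearing twice.
The number of distinct arrangements is 7!/(3!·2!·2!) = 5040/24 = 210.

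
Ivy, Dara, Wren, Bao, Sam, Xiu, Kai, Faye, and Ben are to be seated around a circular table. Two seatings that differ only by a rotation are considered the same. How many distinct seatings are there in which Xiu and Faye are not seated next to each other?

30240

Without the restriction there are (8)! = 40320 seatings.
Those with Xiu next to Faye: fuse the pair into one unit and seat 8 units around a circle — 2·(7)! = 10080.
Subtracting, 40320 − 10080 = 30240.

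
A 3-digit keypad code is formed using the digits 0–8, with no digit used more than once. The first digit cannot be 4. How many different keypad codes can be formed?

The first digit has 9−1 = 8 choices (anything except 4).
The remaining 2 digits are filled from the other 8 symbols without repetition: 8 × 7 = 56.
Total: 8 × 56 = 448.

448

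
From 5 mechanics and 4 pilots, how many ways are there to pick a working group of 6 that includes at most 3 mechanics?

Split by how many mechanics are chosen (0 through 3).
Sum: C(5,0)·C(4,6) + C(5,1)·C(4,5) + C(5,2)·C(4,4) + C(5,3)·C(4,3) = 0 + 0 + 10 + 40 = 50.

50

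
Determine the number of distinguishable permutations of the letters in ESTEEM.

Letter multiplicities in ESTEEM: E×3, M×1, S×1, T×1.
So there are 6! / (3!) = 120 distinguishable arrangements.

120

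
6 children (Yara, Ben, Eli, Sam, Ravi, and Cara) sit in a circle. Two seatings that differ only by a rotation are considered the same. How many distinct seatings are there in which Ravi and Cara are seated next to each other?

48

Glue Ravi and Cara into a block (2 internal orders). Seating 5 units around a circle gives (4)! arrangements.
So 2 × (4)! = 2 × 24 = 48.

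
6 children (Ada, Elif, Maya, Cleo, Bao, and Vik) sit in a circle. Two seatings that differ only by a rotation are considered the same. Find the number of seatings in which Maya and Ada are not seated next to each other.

All circular seatings of 6 people number (5)! = 120.
Seatings with Maya beside Ada: treat them as a block with 2 internal orders, giving 2 × (4)! = 48.
Subtracting, 120 − 48 = 72.

72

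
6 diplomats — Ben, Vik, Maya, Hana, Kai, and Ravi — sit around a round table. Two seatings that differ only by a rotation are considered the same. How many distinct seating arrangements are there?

120

Seat Ben anywhere (absorbing the rotational symmetry), then permute the other 5: (5)! = 120.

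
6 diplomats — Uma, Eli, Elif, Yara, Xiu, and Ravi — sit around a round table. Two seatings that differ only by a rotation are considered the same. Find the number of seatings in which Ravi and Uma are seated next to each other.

48

Treat {Ravi, Uma} as one unit (2 internal orders) and seat the resulting 5 units around the table: (4)! circular arrangements.
So 2 × (4)! = 2 × 24 = 48.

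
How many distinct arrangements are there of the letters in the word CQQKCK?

90

CQQKCK has 6 letters with C appearing twice, K appearing twice, and Q appearing twice.
The number of distinct arrangements is 6!/(2!·2!·2!) = 720/8 = 90.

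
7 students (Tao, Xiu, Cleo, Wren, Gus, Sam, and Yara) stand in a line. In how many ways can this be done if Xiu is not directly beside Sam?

There are 7! = 5040 arrangements in all. If Xiu and Sam are adjacent, merging them into one block gives 2·(6)! = 1440 arrangements.
Complementary counting: 5040 − 1440 = 3600.

3600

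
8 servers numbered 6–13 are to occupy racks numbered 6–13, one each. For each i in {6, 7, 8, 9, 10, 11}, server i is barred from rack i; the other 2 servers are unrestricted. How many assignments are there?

18806

Let Aᵢ (for 6 ≤ i ≤ 11) be the placements that put server i in its forbidden rack. Any j of these fix j positions, leaving (8−j)! ways to fill the rest, and there are C(6,j) ways to pick which j.
By inclusion–exclusion, the number of valid placements is Σ_{j=0}^{6} (−1)^j C(6,j)·(8−j)!.
Computing: 40320 − 30240 + 10800 − 2400 + 360 − 36 + 2 = 18806.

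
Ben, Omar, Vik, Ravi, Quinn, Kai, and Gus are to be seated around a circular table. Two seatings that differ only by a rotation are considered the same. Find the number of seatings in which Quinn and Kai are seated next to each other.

240

Treat {Quinn, Kai} as one unit (2 internal orders) and seat the resulting 6 units around the table: (5)! circular arrangements.
So 2 × (5)! = 2 × 120 = 240.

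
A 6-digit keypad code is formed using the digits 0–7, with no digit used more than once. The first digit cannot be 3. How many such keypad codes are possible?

The first digit has 8−1 = 7 choices (anything except 3).
The remaining 5 digits are filled from the other 7 symbols without repetition: 7 × 6 × 5 × 4 × 3 = 2520.
Total: 7 × 2520 = 17640.

17640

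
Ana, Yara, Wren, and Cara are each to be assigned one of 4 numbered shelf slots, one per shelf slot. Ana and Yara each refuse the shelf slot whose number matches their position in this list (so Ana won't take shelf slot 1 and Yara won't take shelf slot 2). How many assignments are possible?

Let Aᵢ (for i ∈ {1, 2}) be the placements that put person i in their forbidden shelf slot. Any j of these fix j positions, leaving (4−j)! ways to fill the rest, and there are C(2,j) ways to pick which j.
By inclusion–exclusion, the number of valid placements is Σ_{j=0}^{2} (−1)^j C(2,j)·(4−j)!.
Computing: 24 − 12 + 2 = 14.

14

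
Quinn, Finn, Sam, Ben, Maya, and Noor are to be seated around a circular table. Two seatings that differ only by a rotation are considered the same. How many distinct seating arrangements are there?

Around a circle, 6 distinct people have 6!/6 = (5)! = 120 rotationally distinct seatings.

120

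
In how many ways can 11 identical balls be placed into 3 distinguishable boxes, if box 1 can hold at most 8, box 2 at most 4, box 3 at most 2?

Without the upper bounds there are C(13,2) = 78 ways to split 11 among 3 boxes.
Subtract solutions that violate a single cap (substitute x_i' = x_i − (cap_i+1)): x_1 ≥ 9 gives C(4,2) = 6; x_2 ≥ 5 gives C(8,2) = 28; x_3 ≥ 3 gives C(10,2) = 45. Together 79.
Add back pairs where two caps are both exceeded: 0 + 0 + 10 = 10.
By inclusion–exclusion the count is 78 − 79 + 10 = 9.

9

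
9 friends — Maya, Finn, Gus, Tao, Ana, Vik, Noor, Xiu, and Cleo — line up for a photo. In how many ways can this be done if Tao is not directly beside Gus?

Of the 9! = 362880 arrangements, those with Tao and Gus adjacent number 2 × 8! = 80640 (treat the pair as a block with 2 internal orders).
Complementary counting: 362880 − 80640 = 282240.

282240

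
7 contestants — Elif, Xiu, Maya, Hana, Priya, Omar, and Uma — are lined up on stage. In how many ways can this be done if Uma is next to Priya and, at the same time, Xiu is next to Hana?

Treat {Uma,Priya} as one block (2 orders) and {Xiu,Hana} as another (2 orders).
That leaves 5 units to arrange: 2 × 2 × 5! = 4 × 120 = 480.

480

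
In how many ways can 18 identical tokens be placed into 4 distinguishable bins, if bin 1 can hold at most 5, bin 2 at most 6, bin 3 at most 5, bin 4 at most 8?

By stars and bars, unrestricted non-negative solutions to x_1+…+x_4 = 18 number C(18+3,3) = 1330.
Subtract solutions that violate a single cap (substitute x_i' = x_i − (cap_i+1)): x_1 ≥ 6 gives C(15,3) = 455; x_2 ≥ 7 gives C(14,3) = 364; x_3 ≥ 6 gives C(15,3) = 455; x_4 ≥ 9 gives C(12,3) = 220. Together 1494.
Add back pairs where two caps are both exceeded: 56 + 84 + 20 + 56 + 10 + 20 = 246.
By inclusion–exclusion the count is 1330 − 1494 + 246 = 82.

82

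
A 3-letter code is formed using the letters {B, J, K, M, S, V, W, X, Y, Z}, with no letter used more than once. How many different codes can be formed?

720

Choose and order 3 of the 10 symbols: the first letter has 10 options, the next 9, then 8.
10 × 9 × 8 = 720.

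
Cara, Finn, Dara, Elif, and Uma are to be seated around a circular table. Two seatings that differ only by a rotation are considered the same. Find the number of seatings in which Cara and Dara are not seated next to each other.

All circular seatings of 5 people number (4)! = 24.
Seatings with Cara beside Dara: treat them as a block with 2 internal orders, giving 2 × (3)! = 12.
Subtracting, 24 − 12 = 12.

12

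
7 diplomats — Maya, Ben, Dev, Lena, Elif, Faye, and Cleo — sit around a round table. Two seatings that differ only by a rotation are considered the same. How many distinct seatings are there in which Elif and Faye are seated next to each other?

Treat {Elif, Faye} as one unit (2 internal orders) and seat the resulting 6 units around the table: (5)! circular arrangements.
So 2 × (5)! = 2 × 120 = 240.

240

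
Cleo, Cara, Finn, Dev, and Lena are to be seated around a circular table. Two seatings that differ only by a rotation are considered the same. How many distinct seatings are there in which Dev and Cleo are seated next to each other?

12

Glue Dev and Cleo into a block (2 internal orders). Seating 4 units around a circle gives (3)! arrangements.
So 2 × (3)! = 2 × 6 = 12.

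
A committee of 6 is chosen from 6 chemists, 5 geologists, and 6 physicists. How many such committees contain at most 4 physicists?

12309

Split by how many physicists are chosen (0 through 4).
Sum: C(6,0)·C(11,6) + C(6,1)·C(11,5) + C(6,2)·C(11,4) + C(6,3)·C(11,3) + C(6,4)·C(11,2) = 462 + 2772 + 4950 + 3300 + 825 = 12309.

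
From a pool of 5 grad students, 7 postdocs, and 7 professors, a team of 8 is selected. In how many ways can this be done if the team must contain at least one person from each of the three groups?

71589

Unrestricted: C(19,8) = 75582 ways to pick any 8 of the 19.
Subtract selections that omit an entire group: no grad students → C(14,8) = 3003; no postdocs → C(12,8) = 495; no professors → C(12,8) = 495.
Add back selections omitting two groups (i.e. drawn from a single group): C(5,8) + C(7,8) + C(7,8) = 0.
By inclusion–exclusion: 75582 − 3993 + 0 = 71589.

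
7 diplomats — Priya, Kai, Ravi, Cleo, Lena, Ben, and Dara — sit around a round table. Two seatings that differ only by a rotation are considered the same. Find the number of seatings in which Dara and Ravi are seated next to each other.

Treat {Dara, Ravi} as one unit (2 internal orders) and seat the resulting 6 units around the table: (5)! circular arrangements.
So 2 × (5)! = 2 × 120 = 240.

240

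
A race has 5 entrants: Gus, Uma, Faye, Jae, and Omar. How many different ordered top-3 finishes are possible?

There are 5 choices for 1st place, 4 for 2nd, and 3 for 3rd.
That gives 5 × 4 × 3 = 60.

60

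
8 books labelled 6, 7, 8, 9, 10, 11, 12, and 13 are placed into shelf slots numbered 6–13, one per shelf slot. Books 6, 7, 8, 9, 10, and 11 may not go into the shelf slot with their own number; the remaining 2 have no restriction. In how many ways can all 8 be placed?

Let Aᵢ (for 6 ≤ i ≤ 11) be the placements that put book i in its forbidden shelf slot. Any j of these fix j positions, leaving (8−j)! ways to fill the rest, and there are C(6,j) ways to pick which j.
By inclusion–exclusion, the number of valid placements is Σ_{j=0}^{6} (−1)^j C(6,j)·(8−j)!.
Computing: 40320 − 30240 + 10800 − 2400 + 360 − 36 + 2 = 18806.

18806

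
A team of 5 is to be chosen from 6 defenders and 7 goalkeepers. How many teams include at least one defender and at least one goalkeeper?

1260

With no constraint there are C(13,5) = 1287 possible selections.
Subtract selections that omit an entire group: no defenders → C(7,5) = 21; no goalkeepers → C(6,5) = 6.
Both groups omitted at once is impossible, so 1287 − 27 = 1260.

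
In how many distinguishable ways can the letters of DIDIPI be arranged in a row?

60

Letter multiplicities in DIDIPI: D×2, I×3, P×1.
The number of distinct arrangements is 6!/(3!·2!) = 720/12 = 60.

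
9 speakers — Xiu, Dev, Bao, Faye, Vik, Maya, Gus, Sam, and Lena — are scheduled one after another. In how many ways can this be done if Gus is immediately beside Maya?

Glue Gus and Maya into one block (2 internal orders), leaving 8 units to arrange in a row.
That gives 2 × 8! = 2 × 40320 = 80640.

80640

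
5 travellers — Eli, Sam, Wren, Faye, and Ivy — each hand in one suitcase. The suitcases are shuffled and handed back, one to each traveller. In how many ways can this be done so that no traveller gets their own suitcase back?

Let Aᵢ be the assignments in which traveller i gets their own suitcase. We want the size of the complement of A₁∪…∪A_5.
By inclusion–exclusion this is Σ_{j=0}^{5} (−1)^j C(5,j)·(5−j)!.
Computing: 120 − 120 + 60 − 20 + 5 − 1 = 44.

44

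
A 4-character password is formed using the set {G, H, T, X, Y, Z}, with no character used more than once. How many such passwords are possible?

This is a permutation of 4 out of 6: P(6,4) = 6!/2!.
6 × 5 × 4 × 3 = 360.

360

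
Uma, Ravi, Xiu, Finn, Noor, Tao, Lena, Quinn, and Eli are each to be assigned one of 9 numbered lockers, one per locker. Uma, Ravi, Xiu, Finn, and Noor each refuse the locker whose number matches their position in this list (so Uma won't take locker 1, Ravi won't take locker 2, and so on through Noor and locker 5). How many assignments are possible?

205056

Let Aᵢ (for 1 ≤ i ≤ 5) be the placements that put person i in their forbidden locker. Any j of these fix j positions, leaving (9−j)! ways to fill the rest, and there are C(5,j) ways to pick which j.
By inclusion–exclusion, the number of valid placements is Σ_{j=0}^{5} (−1)^j C(5,j)·(9−j)!.
Computing: 362880 − 201600 + 50400 − 7200 + 600 − 24 = 205056.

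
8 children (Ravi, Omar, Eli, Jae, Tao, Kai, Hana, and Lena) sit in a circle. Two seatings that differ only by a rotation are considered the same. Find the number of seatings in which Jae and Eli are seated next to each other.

Glue Jae and Eli into a block (2 internal orders). Seating 7 units around a circle gives (6)! arrangements.
So 2 × (6)! = 2 × 720 = 1440.

1440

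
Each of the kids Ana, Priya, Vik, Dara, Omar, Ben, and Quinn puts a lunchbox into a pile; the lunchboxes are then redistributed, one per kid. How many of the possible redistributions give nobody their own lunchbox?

Let Aᵢ be the assignments in which kid i gets their own lunchbox. We want the size of the complement of A₁∪…∪A_7.
By inclusion–exclusion this is Σ_{j=0}^{7} (−1)^j C(7,j)·(7−j)!.
Computing: 5040 − 5040 + 2520 − 840 + 210 − 42 + 7 − 1 = 1854.

1854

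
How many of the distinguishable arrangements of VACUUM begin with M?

60

Fix M in the first position and arrange the remaining 5 letters.
Those 5 letters have U appearing twice, giving (5)!/(2!) = 60.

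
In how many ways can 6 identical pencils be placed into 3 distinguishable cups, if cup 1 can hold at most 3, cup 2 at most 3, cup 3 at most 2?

6

By stars and bars, unrestricted non-negative solutions to x_1+…+x_3 = 6 number C(6+2,2) = 28.
Subtract solutions that violate a single cap (substitute x_i' = x_i − (cap_i+1)): x_1 ≥ 4 gives C(4,2) = 6; x_2 ≥ 4 gives C(4,2) = 6; x_3 ≥ 3 gives C(5,2) = 10. Together 22.
No two caps can be exceeded simultaneously, so the pair terms are all 0.
By inclusion–exclusion the count is 28 − 22 + 0 = 6.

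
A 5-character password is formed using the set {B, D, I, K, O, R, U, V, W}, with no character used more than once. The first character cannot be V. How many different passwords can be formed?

The first character has 9−1 = 8 choices (anything except V).
The remaining 4 characters are filled from the other 8 symbols without repetition: 8 × 7 × 6 × 5 = 1680.
Total: 8 × 1680 = 13440.

13440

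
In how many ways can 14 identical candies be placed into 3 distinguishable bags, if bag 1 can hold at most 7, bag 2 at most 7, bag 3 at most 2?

By stars and bars, unrestricted non-negative solutions to x_1+…+x_3 = 14 number C(14+2,2) = 120.
Subtract solutions that violate a single cap (substitute x_i' = x_i − (cap_i+1)): x_1 ≥ 8 gives C(8,2) = 28; x_2 ≥ 8 gives C(8,2) = 28; x_3 ≥ 3 gives C(13,2) = 78. Together 134.
Add back pairs where two caps are both exceeded: 0 + 10 + 10 = 20.
By inclusion–exclusion the count is 120 − 134 + 20 = 6.

6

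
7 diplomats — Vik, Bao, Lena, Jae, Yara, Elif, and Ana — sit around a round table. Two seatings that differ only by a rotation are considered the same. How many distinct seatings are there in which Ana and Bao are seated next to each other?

240

Glue Ana and Bao into a block (2 internal orders). Seating 6 units around a circle gives (5)! arrangements.
So 2 × (5)! = 2 × 120 = 240.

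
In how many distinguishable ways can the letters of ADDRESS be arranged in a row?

The 7 letters of ADDRESS have repeats: D appearing twice and S appearing twice.
So there are 7! / (2!·2!) = 1260 distinguishable arrangements.

1260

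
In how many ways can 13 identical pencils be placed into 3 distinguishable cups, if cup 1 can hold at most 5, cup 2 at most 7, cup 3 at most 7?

27

By stars and bars, unrestricted non-negative solutions to x_1+…+x_3 = 13 number C(13+2,2) = 105.
Subtract solutions that violate a single cap (substitute x_i' = x_i − (cap_i+1)): x_1 ≥ 6 gives C(9,2) = 36; x_2 ≥ 8 gives C(7,2) = 21; x_3 ≥ 8 gives C(7,2) = 21. Together 78.
No two caps can be exceeded simultaneously, so the pair terms are all 0.
By inclusion–exclusion the count is 105 − 78 + 0 = 27.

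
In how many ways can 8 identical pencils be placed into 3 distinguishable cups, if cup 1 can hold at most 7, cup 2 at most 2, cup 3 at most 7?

22

Ignoring the caps, the number of non-negative solutions to x_1+…+x_3 = 8 is C(10,2) = 45.
Subtract solutions that violate a single cap (substitute x_i' = x_i − (cap_i+1)): x_1 ≥ 8 gives C(2,2) = 1; x_2 ≥ 3 gives C(7,2) = 21; x_3 ≥ 8 gives C(2,2) = 1. Together 23.
No two caps can be exceeded simultaneously, so the pair terms are all 0.
By inclusion–exclusion the count is 45 − 23 + 0 = 22.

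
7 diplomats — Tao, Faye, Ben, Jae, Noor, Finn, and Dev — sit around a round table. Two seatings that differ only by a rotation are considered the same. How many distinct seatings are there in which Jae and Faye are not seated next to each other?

All circular seatings of 7 people number (6)! = 720.
Those with Jae next to Faye: fuse the pair into one unit and seat 6 units around a circle — 2·(5)! = 240.
Subtracting, 720 − 240 = 480.

480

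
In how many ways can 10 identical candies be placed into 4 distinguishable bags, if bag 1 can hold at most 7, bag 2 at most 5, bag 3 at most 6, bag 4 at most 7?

211

By stars and bars, unrestricted non-negative solutions to x_1+…+x_4 = 10 number C(10+3,3) = 286.
Subtract solutions that violate a single cap (substitute x_i' = x_i − (cap_i+1)): x_1 ≥ 8 gives C(5,3) = 10; x_2 ≥ 6 gives C(7,3) = 35; x_3 ≥ 7 gives C(6,3) = 20; x_4 ≥ 8 gives C(5,3) = 10. Together 75.
No two caps can be exceeded simultaneously, so the pair terms are all 0.
By inclusion–exclusion the count is 286 − 75 + 0 = 211.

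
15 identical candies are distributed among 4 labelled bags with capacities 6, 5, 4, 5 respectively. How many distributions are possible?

By stars and bars, unrestricted non-negative solutions to x_1+…+x_4 = 15 number C(15+3,3) = 816.
Subtract solutions that violate a single cap (substitute x_i' = x_i − (cap_i+1)): x_1 ≥ 7 gives C(11,3) = 165; x_2 ≥ 6 gives C(12,3) = 220; x_3 ≥ 5 gives C(13,3) = 286; x_4 ≥ 6 gives C(12,3) = 220. Together 891.
Add back pairs where two caps are both exceeded: 10 + 20 + 10 + 35 + 20 + 35 = 130.
By inclusion–exclusion the count is 816 − 891 + 130 = 55.

55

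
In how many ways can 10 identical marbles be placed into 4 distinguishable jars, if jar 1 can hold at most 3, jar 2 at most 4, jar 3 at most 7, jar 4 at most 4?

89

Without the upper bounds there are C(13,3) = 286 ways to split 10 among 4 jars.
Subtract solutions that violate a single cap (substitute x_i' = x_i − (cap_i+1)): x_1 ≥ 4 gives C(9,3) = 84; x_2 ≥ 5 gives C(8,3) = 56; x_3 ≥ 8 gives C(5,3) = 10; x_4 ≥ 5 gives C(8,3) = 56. Together 206.
Add back pairs where two caps are both exceeded: 4 + 0 + 4 + 0 + 1 + 0 = 9.
By inclusion–exclusion the count is 286 − 206 + 9 = 89.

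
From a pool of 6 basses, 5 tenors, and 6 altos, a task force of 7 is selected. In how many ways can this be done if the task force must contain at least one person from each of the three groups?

Unrestricted: C(17,7) = 19448 ways to pick any 7 of the 17.
Selections missing a whole group: no basses → C(11,7) = 330; no tenors → C(12,7) = 792; no altos → C(11,7) = 330.
Add back selections omitting two groups (i.e. drawn from a single group): C(6,7) + C(5,7) + C(6,7) = 0.
By inclusion–exclusion: 19448 − 1452 + 0 = 17996.

17996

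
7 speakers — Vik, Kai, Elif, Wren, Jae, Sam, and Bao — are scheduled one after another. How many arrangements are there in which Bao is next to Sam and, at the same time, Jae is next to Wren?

480

Treat {Bao,Sam} as one block (2 orders) and {Jae,Wren} as another (2 orders).
That leaves 5 units to arrange: 2 × 2 × 5! = 4 × 120 = 480.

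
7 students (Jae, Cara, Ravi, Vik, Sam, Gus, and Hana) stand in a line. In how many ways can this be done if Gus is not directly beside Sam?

There are 7! = 5040 arrangements in all. If Gus and Sam are adjacent, merging them into one block gives 2·(6)! = 1440 arrangements.
Complementary counting: 5040 − 1440 = 3600.

3600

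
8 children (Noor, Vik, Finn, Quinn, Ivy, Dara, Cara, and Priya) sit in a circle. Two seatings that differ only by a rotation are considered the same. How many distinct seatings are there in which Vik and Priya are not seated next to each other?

3600

All circular seatings of 8 people number (7)! = 5040.
Seatings with Vik beside Priya: treat them as a block with 2 internal orders, giving 2 × (6)! = 1440.
Subtracting, 5040 − 1440 = 3600.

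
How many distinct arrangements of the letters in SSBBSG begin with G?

10

With the first slot taken by G, it remains to arrange the other 5 letters (SSBBS).
Those 5 letters have B appearing twice and S appearing 3 times, giving (5)!/(3!·2!) = 10.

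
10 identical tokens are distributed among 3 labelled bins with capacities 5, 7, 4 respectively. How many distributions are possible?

24

Ignoring the caps, the number of non-negative solutions to x_1+…+x_3 = 10 is C(12,2) = 66.
Subtract solutions that violate a single cap (substitute x_i' = x_i − (cap_i+1)): x_1 ≥ 6 gives C(6,2) = 15; x_2 ≥ 8 gives C(4,2) = 6; x_3 ≥ 5 gives C(7,2) = 21. Together 42.
No two caps can be exceeded simultaneously, so the pair terms are all 0.
By inclusion–exclusion the count is 66 − 42 + 0 = 24.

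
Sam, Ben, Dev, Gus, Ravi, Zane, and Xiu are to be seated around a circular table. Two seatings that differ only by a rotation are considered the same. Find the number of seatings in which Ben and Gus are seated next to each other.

Glue Ben and Gus into a block (2 internal orders). Seating 6 units around a circle gives (5)! arrangements.
So 2 × (5)! = 2 × 120 = 240.

240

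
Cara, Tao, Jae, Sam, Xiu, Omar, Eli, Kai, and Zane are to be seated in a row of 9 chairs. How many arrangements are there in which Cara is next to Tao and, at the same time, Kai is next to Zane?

Treat {Cara,Tao} as one block (2 orders) and {Kai,Zane} as another (2 orders).
That leaves 7 units to arrange: 2 × 2 × 7! = 4 × 5040 = 20160.

20160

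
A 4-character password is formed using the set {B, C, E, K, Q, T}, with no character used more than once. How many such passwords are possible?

Choose and order 4 of the 6 symbols: the first character has 6 options, the next 5, then 4, 3.
6 × 5 × 4 × 3 = 360.

360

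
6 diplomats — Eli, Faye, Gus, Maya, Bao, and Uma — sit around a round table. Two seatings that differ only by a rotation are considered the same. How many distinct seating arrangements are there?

Fix one person's seat to break rotational symmetry; the remaining 5 people can be arranged in (5)! = 120 ways.

120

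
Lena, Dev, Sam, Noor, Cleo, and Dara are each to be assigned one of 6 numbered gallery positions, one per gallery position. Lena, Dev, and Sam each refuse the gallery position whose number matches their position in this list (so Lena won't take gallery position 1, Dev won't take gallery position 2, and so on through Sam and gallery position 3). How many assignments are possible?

Let Aᵢ (for i ∈ {1, 2, 3}) be the placements that put person i in their forbidden gallery position. Any j of these fix j positions, leaving (6−j)! ways to fill the rest, and there are C(3,j) ways to pick which j.
By inclusion–exclusion, the number of valid placements is Σ_{j=0}^{3} (−1)^j C(3,j)·(6−j)!.
Computing: 720 − 360 + 72 − 6 = 426.

426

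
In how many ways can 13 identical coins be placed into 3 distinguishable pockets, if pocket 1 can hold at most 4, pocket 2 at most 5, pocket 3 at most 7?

10

Without the upper bounds there are C(15,2) = 105 ways to split 13 among 3 pockets.
Subtract solutions that violate a single cap (substitute x_i' = x_i − (cap_i+1)): x_1 ≥ 5 gives C(10,2) = 45; x_2 ≥ 6 gives C(9,2) = 36; x_3 ≥ 8 gives C(7,2) = 21. Together 102.
Add back pairs where two caps are both exceeded: 6 + 1 + 0 = 7.
By inclusion–exclusion the count is 105 − 102 + 7 = 10.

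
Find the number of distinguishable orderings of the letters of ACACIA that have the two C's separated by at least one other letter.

40

Total arrangements of ACACIA: 6!/(3!·2!) = 60.
If the two C's are adjacent, glue them into one block, leaving 5 items to arrange: (5)!/(3!) = 20 ways.
Subtracting, 60 − 20 = 40 arrangements keep the C's apart.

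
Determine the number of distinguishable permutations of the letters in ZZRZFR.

The 6 letters of ZZRZFR have repeats: R appearing twice and Z appearing 3 times.
Dividing 6! = 720 by 3!·2! = 12 for the repeated letters gives 60.

60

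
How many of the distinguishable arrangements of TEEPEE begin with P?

With the first slot taken by P, it remains to arrange the other 5 letters (TEEEE).
Those 5 letters have E appearing 4 times, giving (5)!/(4!) = 5.

5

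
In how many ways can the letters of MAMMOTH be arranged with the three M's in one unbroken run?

Treat the 3 copies of M as a single block. The multiset to arrange is then {MMM, A, H, O, T}, 5 items in all.
All 5 items are distinct, so there are (5)! = 120 arrangements.

120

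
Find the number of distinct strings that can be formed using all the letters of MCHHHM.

Letter multiplicities in MCHHHM: C×1, H×3, M×2.
Dividing 6! = 720 by 3!·2! = 12 for the repeated letters gives 60.

60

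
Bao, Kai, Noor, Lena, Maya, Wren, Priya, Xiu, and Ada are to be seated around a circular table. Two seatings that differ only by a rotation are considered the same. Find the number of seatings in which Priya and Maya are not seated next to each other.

Without the restriction there are (8)! = 40320 seatings.
Those with Priya next to Maya: fuse the pair into one unit and seat 8 units around a circle — 2·(7)! = 10080.
Subtracting, 40320 − 10080 = 30240.

30240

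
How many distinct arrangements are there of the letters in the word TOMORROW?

TOMORROW has 8 letters with O appearing 3 times and R appearing twice.
The number of distinct arrangements is 8!/(3!·2!) = 40320/12 = 3360.

3360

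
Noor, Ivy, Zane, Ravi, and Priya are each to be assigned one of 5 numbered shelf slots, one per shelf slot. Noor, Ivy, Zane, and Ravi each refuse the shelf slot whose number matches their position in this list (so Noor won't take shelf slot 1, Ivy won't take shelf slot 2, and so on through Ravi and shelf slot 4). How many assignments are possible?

53

Let Aᵢ (for 1 ≤ i ≤ 4) be the placements that put person i in their forbidden shelf slot. Any j of these fix j positions, leaving (5−j)! ways to fill the rest, and there are C(4,j) ways to pick which j.
By inclusion–exclusion, the number of valid placements is Σ_{j=0}^{4} (−1)^j C(4,j)·(5−j)!.
Computing: 120 − 96 + 36 − 8 + 1 = 53.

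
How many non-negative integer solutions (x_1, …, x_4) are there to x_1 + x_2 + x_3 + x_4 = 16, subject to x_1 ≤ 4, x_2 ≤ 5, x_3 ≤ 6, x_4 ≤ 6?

55

Without the upper bounds there are C(19,3) = 969 ways to split 16 among 4 variables.
Subtract solutions that violate a single cap (substitute x_i' = x_i − (cap_i+1)): x_1 ≥ 5 gives C(14,3) = 364; x_2 ≥ 6 gives C(13,3) = 286; x_3 ≥ 7 gives C(12,3) = 220; x_4 ≥ 7 gives C(12,3) = 220. Together 1090.
Add back pairs where two caps are both exceeded: 56 + 35 + 35 + 20 + 20 + 10 = 176.
By inclusion–exclusion the count is 969 − 1090 + 176 = 55.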